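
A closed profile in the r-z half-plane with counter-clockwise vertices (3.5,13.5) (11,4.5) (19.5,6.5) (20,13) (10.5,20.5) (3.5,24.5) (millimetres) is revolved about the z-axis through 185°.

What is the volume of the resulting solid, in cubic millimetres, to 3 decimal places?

Volume = 7064.206 mm³

Profile (r,z), 6 vertices: (3.5,13.5) (11,4.5) (19.5,6.5) (20,13) (10.5,20.5) (3.5,24.5)
edge 0: (3.5,13.5)→(11,4.5)  cross = 3.5·4.5 − 11·13.5 = -132.7500; (r_i+r_j)·cross = 14.5·-132.7500 = -1924.8750
edge 1: (11,4.5)→(19.5,6.5)  cross = 11·6.5 − 19.5·4.5 = -16.2500; (r_i+r_j)·cross = 30.5·-16.2500 = -495.6250
edge 2: (19.5,6.5)→(20,13)  cross = 19.5·13 − 20·6.5 = 123.5000; (r_i+r_j)·cross = 39.5·123.5000 = 4878.2500
edge 3: (20,13)→(10.5,20.5)  cross = 20·20.5 − 10.5·13 = 273.5000; (r_i+r_j)·cross = 30.5·273.5000 = 8341.7500
edge 4: (10.5,20.5)→(3.5,24.5)  cross = 10.5·24.5 − 3.5·20.5 = 185.5000; (r_i+r_j)·cross = 14·185.5000 = 2597.0000
edge 5: (3.5,24.5)→(3.5,13.5)  cross = 3.5·13.5 − 3.5·24.5 = -38.5000; (r_i+r_j)·cross = 7·-38.5000 = -269.5000
Σcross = 395.0000 → A = |Σcross|/2 = 197.5000 mm²
Σ(r_i+r_j)·cross = 13127.0000 → first moment M = |Σ|/6 = 2187.8333
R_c = M/A = 2187.8333/197.5000 = 11.0776 mm
θ = 185° = 3.228859 rad
V = θ·R_c·A = 3.228859·11.0776·197.5000 = 7064.206 mm³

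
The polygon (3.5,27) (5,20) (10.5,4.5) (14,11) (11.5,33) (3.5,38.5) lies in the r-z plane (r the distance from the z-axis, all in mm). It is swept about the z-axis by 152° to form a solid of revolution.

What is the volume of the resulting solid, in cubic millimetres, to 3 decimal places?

Volume = 4867.962 mm³

Profile (r,z), 6 vertices: (3.5,27) (5,20) (10.5,4.5) (14,11) (11.5,33) (3.5,38.5)
edge 0: (3.5,27)→(5,20)  cross = 3.5·20 − 5·27 = -65.0000; (r_i+r_j)·cross = 8.5·-65.0000 = -552.5000
edge 1: (5,20)→(10.5,4.5)  cross = 5·4.5 − 10.5·20 = -187.5000; (r_i+r_j)·cross = 15.5·-187.5000 = -2906.2500
edge 2: (10.5,4.5)→(14,11)  cross = 10.5·11 − 14·4.5 = 52.5000; (r_i+r_j)·cross = 24.5·52.5000 = 1286.2500
edge 3: (14,11)→(11.5,33)  cross = 14·33 − 11.5·11 = 335.5000; (r_i+r_j)·cross = 25.5·335.5000 = 8555.2500
edge 4: (11.5,33)→(3.5,38.5)  cross = 11.5·38.5 − 3.5·33 = 327.2500; (r_i+r_j)·cross = 15·327.2500 = 4908.7500
edge 5: (3.5,38.5)→(3.5,27)  cross = 3.5·27 − 3.5·38.5 = -40.2500; (r_i+r_j)·cross = 7·-40.2500 = -281.7500
Σcross = 422.5000 → A = |Σcross|/2 = 211.2500 mm²
Σ(r_i+r_j)·cross = 11009.7500 → first moment M = |Σ|/6 = 1834.9583
R_c = M/A = 1834.9583/211.2500 = 8.6862 mm
θ = 152° = 2.652900 rad
V = θ·R_c·A = 2.652900·8.6862·211.2500 = 4867.962 mm³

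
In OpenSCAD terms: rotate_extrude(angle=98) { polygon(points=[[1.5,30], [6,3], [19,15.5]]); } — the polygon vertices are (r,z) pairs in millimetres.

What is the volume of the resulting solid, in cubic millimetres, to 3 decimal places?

Profile (r,z), 3 vertices: (1.5,30) (6,3) (19,15.5)
edge 0: (1.5,30)→(6,3)  cross = 1.5·3 − 6·30 = -175.5000; (r_i+r_j)·cross = 7.5·-175.5000 = -1316.2500
edge 1: (6,3)→(19,15.5)  cross = 6·15.5 − 19·3 = 36.0000; (r_i+r_j)·cross = 25·36.0000 = 900.0000
edge 2: (19,15.5)→(1.5,30)  cross = 19·30 − 1.5·15.5 = 546.7500; (r_i+r_j)·cross = 20.5·546.7500 = 11208.3750
Σcross = 407.2500 → A = |Σcross|/2 = 203.6250 mm²
Σ(r_i+r_j)·cross = 10792.1250 → first moment M = |Σ|/6 = 1798.6875
R_c = M/A = 1798.6875/203.6250 = 8.8333 mm
θ = 98° = 1.710423 rad
V = θ·R_c·A = 1.710423·8.8333·203.6250 = 3076.516 mm³

Volume = 3076.516 mm³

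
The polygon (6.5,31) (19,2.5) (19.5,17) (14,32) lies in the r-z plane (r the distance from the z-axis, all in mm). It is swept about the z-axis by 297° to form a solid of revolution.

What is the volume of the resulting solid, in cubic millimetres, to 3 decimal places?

Profile (r,z), 4 vertices: (6.5,31) (19,2.5) (19.5,17) (14,32)
edge 0: (6.5,31)→(19,2.5)  cross = 6.5·2.5 − 19·31 = -572.7500; (r_i+r_j)·cross = 25.5·-572.7500 = -14605.1250
edge 1: (19,2.5)→(19.5,17)  cross = 19·17 − 19.5·2.5 = 274.2500; (r_i+r_j)·cross = 38.5·274.2500 = 10558.6250
edge 2: (19.5,17)→(14,32)  cross = 19.5·32 − 14·17 = 386.0000; (r_i+r_j)·cross = 33.5·386.0000 = 12931.0000
edge 3: (14,32)→(6.5,31)  cross = 14·31 − 6.5·32 = 226.0000; (r_i+r_j)·cross = 20.5·226.0000 = 4633.0000
Σcross = 313.5000 → A = |Σcross|/2 = 156.7500 mm²
Σ(r_i+r_j)·cross = 13517.5000 → first moment M = |Σ|/6 = 2252.9167
R_c = M/A = 2252.9167/156.7500 = 14.3727 mm
θ = 297° = 5.183628 rad
V = θ·R_c·A = 5.183628·14.3727·156.7500 = 11678.282 mm³

Volume = 11678.282 mm³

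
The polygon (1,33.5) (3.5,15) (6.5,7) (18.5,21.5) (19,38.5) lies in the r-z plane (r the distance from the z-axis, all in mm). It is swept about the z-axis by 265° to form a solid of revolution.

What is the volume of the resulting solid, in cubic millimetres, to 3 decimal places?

Volume = 17280.036 mm³

Profile (r,z), 5 vertices: (1,33.5) (3.5,15) (6.5,7) (18.5,21.5) (19,38.5)
edge 0: (1,33.5)→(3.5,15)  cross = 1·15 − 3.5·33.5 = -102.2500; (r_i+r_j)·cross = 4.5·-102.2500 = -460.1250
edge 1: (3.5,15)→(6.5,7)  cross = 3.5·7 − 6.5·15 = -73.0000; (r_i+r_j)·cross = 10·-73.0000 = -730.0000
edge 2: (6.5,7)→(18.5,21.5)  cross = 6.5·21.5 − 18.5·7 = 10.2500; (r_i+r_j)·cross = 25·10.2500 = 256.2500
edge 3: (18.5,21.5)→(19,38.5)  cross = 18.5·38.5 − 19·21.5 = 303.7500; (r_i+r_j)·cross = 37.5·303.7500 = 11390.6250
edge 4: (19,38.5)→(1,33.5)  cross = 19·33.5 − 1·38.5 = 598.0000; (r_i+r_j)·cross = 20·598.0000 = 11960.0000
Σcross = 736.7500 → A = |Σcross|/2 = 368.3750 mm²
Σ(r_i+r_j)·cross = 22416.7500 → first moment M = |Σ|/6 = 3736.1250
R_c = M/A = 3736.1250/368.3750 = 10.1422 mm
θ = 265° = 4.625123 rad
V = θ·R_c·A = 4.625123·10.1422·368.3750 = 17280.036 mm³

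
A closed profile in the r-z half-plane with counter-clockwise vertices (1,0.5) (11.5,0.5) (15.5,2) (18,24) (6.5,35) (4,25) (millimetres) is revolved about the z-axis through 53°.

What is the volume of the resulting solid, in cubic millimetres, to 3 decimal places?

Profile (r,z), 6 vertices: (1,0.5) (11.5,0.5) (15.5,2) (18,24) (6.5,35) (4,25)
edge 0: (1,0.5)→(11.5,0.5)  cross = 1·0.5 − 11.5·0.5 = -5.2500; (r_i+r_j)·cross = 12.5·-5.2500 = -65.6250
edge 1: (11.5,0.5)→(15.5,2)  cross = 11.5·2 − 15.5·0.5 = 15.2500; (r_i+r_j)·cross = 27·15.2500 = 411.7500
edge 2: (15.5,2)→(18,24)  cross = 15.5·24 − 18·2 = 336.0000; (r_i+r_j)·cross = 33.5·336.0000 = 11256.0000
edge 3: (18,24)→(6.5,35)  cross = 18·35 − 6.5·24 = 474.0000; (r_i+r_j)·cross = 24.5·474.0000 = 11613.0000
edge 4: (6.5,35)→(4,25)  cross = 6.5·25 − 4·35 = 22.5000; (r_i+r_j)·cross = 10.5·22.5000 = 236.2500
edge 5: (4,25)→(1,0.5)  cross = 4·0.5 − 1·25 = -23.0000; (r_i+r_j)·cross = 5·-23.0000 = -115.0000
Σcross = 819.5000 → A = |Σcross|/2 = 409.7500 mm²
Σ(r_i+r_j)·cross = 23336.3750 → first moment M = |Σ|/6 = 3889.3958
R_c = M/A = 3889.3958/409.7500 = 9.4921 mm
θ = 53° = 0.925025 rad
V = θ·R_c·A = 0.925025·9.4921·409.7500 = 3597.786 mm³

Volume = 3597.786 mm³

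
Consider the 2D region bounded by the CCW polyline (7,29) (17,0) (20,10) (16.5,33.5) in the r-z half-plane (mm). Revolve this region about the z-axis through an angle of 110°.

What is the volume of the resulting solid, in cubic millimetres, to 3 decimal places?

Volume = 5959.412 mm³

Profile (r,z), 4 vertices: (7,29) (17,0) (20,10) (16.5,33.5)
edge 0: (7,29)→(17,0)  cross = 7·0 − 17·29 = -493.0000; (r_i+r_j)·cross = 24·-493.0000 = -11832.0000
edge 1: (17,0)→(20,10)  cross = 17·10 − 20·0 = 170.0000; (r_i+r_j)·cross = 37·170.0000 = 6290.0000
edge 2: (20,10)→(16.5,33.5)  cross = 20·33.5 − 16.5·10 = 505.0000; (r_i+r_j)·cross = 36.5·505.0000 = 18432.5000
edge 3: (16.5,33.5)→(7,29)  cross = 16.5·29 − 7·33.5 = 244.0000; (r_i+r_j)·cross = 23.5·244.0000 = 5734.0000
Σcross = 426.0000 → A = |Σcross|/2 = 213.0000 mm²
Σ(r_i+r_j)·cross = 18624.5000 → first moment M = |Σ|/6 = 3104.0833
R_c = M/A = 3104.0833/213.0000 = 14.5732 mm
θ = 110° = 1.919862 rad
V = θ·R_c·A = 1.919862·14.5732·213.0000 = 5959.412 mm³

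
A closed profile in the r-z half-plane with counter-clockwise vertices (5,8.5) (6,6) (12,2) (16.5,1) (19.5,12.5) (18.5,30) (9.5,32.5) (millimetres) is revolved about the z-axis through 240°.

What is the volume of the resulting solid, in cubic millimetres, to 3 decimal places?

Profile (r,z), 7 vertices: (5,8.5) (6,6) (12,2) (16.5,1) (19.5,12.5) (18.5,30) (9.5,32.5)
edge 0: (5,8.5)→(6,6)  cross = 5·6 − 6·8.5 = -21.0000; (r_i+r_j)·cross = 11·-21.0000 = -231.0000
edge 1: (6,6)→(12,2)  cross = 6·2 − 12·6 = -60.0000; (r_i+r_j)·cross = 18·-60.0000 = -1080.0000
edge 2: (12,2)→(16.5,1)  cross = 12·1 − 16.5·2 = -21.0000; (r_i+r_j)·cross = 28.5·-21.0000 = -598.5000
edge 3: (16.5,1)→(19.5,12.5)  cross = 16.5·12.5 − 19.5·1 = 186.7500; (r_i+r_j)·cross = 36·186.7500 = 6723.0000
edge 4: (19.5,12.5)→(18.5,30)  cross = 19.5·30 − 18.5·12.5 = 353.7500; (r_i+r_j)·cross = 38·353.7500 = 13442.5000
edge 5: (18.5,30)→(9.5,32.5)  cross = 18.5·32.5 − 9.5·30 = 316.2500; (r_i+r_j)·cross = 28·316.2500 = 8855.0000
edge 6: (9.5,32.5)→(5,8.5)  cross = 9.5·8.5 − 5·32.5 = -81.7500; (r_i+r_j)·cross = 14.5·-81.7500 = -1185.3750
Σcross = 673.0000 → A = |Σcross|/2 = 336.5000 mm²
Σ(r_i+r_j)·cross = 25925.6250 → first moment M = |Σ|/6 = 4320.9375
R_c = M/A = 4320.9375/336.5000 = 12.8408 mm
θ = 240° = 4.188790 rad
V = θ·R_c·A = 4.188790·12.8408·336.5000 = 18099.501 mm³

Volume = 18099.501 mm³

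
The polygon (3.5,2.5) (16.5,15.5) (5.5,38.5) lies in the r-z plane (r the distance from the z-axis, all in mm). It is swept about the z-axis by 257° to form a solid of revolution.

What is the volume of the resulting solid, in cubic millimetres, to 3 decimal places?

Volume = 8426.005 mm³

Profile (r,z), 3 vertices: (3.5,2.5) (16.5,15.5) (5.5,38.5)
edge 0: (3.5,2.5)→(16.5,15.5)  cross = 3.5·15.5 − 16.5·2.5 = 13.0000; (r_i+r_j)·cross = 20·13.0000 = 260.0000
edge 1: (16.5,15.5)→(5.5,38.5)  cross = 16.5·38.5 − 5.5·15.5 = 550.0000; (r_i+r_j)·cross = 22·550.0000 = 12100.0000
edge 2: (5.5,38.5)→(3.5,2.5)  cross = 5.5·2.5 − 3.5·38.5 = -121.0000; (r_i+r_j)·cross = 9·-121.0000 = -1089.0000
Σcross = 442.0000 → A = |Σcross|/2 = 221.0000 mm²
Σ(r_i+r_j)·cross = 11271.0000 → first moment M = |Σ|/6 = 1878.5000
R_c = M/A = 1878.5000/221.0000 = 8.5000 mm
θ = 257° = 4.485496 rad
V = θ·R_c·A = 4.485496·8.5000·221.0000 = 8426.005 mm³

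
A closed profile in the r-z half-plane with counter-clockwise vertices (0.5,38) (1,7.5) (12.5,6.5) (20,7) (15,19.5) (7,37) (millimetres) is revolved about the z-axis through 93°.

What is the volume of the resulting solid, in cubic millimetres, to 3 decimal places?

Volume = 4985.186 mm³

Profile (r,z), 6 vertices: (0.5,38) (1,7.5) (12.5,6.5) (20,7) (15,19.5) (7,37)
edge 0: (0.5,38)→(1,7.5)  cross = 0.5·7.5 − 1·38 = -34.2500; (r_i+r_j)·cross = 1.5·-34.2500 = -51.3750
edge 1: (1,7.5)→(12.5,6.5)  cross = 1·6.5 − 12.5·7.5 = -87.2500; (r_i+r_j)·cross = 13.5·-87.2500 = -1177.8750
edge 2: (12.5,6.5)→(20,7)  cross = 12.5·7 − 20·6.5 = -42.5000; (r_i+r_j)·cross = 32.5·-42.5000 = -1381.2500
edge 3: (20,7)→(15,19.5)  cross = 20·19.5 − 15·7 = 285.0000; (r_i+r_j)·cross = 35·285.0000 = 9975.0000
edge 4: (15,19.5)→(7,37)  cross = 15·37 − 7·19.5 = 418.5000; (r_i+r_j)·cross = 22·418.5000 = 9207.0000
edge 5: (7,37)→(0.5,38)  cross = 7·38 − 0.5·37 = 247.5000; (r_i+r_j)·cross = 7.5·247.5000 = 1856.2500
Σcross = 787.0000 → A = |Σcross|/2 = 393.5000 mm²
Σ(r_i+r_j)·cross = 18427.7500 → first moment M = |Σ|/6 = 3071.2917
R_c = M/A = 3071.2917/393.5000 = 7.8051 mm
θ = 93° = 1.623156 rad
V = θ·R_c·A = 1.623156·7.8051·393.5000 = 4985.186 mm³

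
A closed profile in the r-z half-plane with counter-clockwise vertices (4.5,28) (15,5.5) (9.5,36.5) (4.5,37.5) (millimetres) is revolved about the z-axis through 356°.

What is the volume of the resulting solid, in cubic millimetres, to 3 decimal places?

Volume = 6968.815 mm³

Profile (r,z), 4 vertices: (4.5,28) (15,5.5) (9.5,36.5) (4.5,37.5)
edge 0: (4.5,28)→(15,5.5)  cross = 4.5·5.5 − 15·28 = -395.2500; (r_i+r_j)·cross = 19.5·-395.2500 = -7707.3750
edge 1: (15,5.5)→(9.5,36.5)  cross = 15·36.5 − 9.5·5.5 = 495.2500; (r_i+r_j)·cross = 24.5·495.2500 = 12133.6250
edge 2: (9.5,36.5)→(4.5,37.5)  cross = 9.5·37.5 − 4.5·36.5 = 192.0000; (r_i+r_j)·cross = 14·192.0000 = 2688.0000
edge 3: (4.5,37.5)→(4.5,28)  cross = 4.5·28 − 4.5·37.5 = -42.7500; (r_i+r_j)·cross = 9·-42.7500 = -384.7500
Σcross = 249.2500 → A = |Σcross|/2 = 124.6250 mm²
Σ(r_i+r_j)·cross = 6729.5000 → first moment M = |Σ|/6 = 1121.5833
R_c = M/A = 1121.5833/124.6250 = 8.9997 mm
θ = 356° = 6.213372 rad
V = θ·R_c·A = 6.213372·8.9997·124.6250 = 6968.815 mm³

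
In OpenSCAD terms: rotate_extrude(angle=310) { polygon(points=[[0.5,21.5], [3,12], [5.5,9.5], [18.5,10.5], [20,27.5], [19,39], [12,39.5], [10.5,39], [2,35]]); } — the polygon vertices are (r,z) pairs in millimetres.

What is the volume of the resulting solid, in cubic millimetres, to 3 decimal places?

Volume = 28700.107 mm³

Profile (r,z), 9 vertices: (0.5,21.5) (3,12) (5.5,9.5) (18.5,10.5) (20,27.5) (19,39) (12,39.5) (10.5,39) (2,35)
edge 0: (0.5,21.5)→(3,12)  cross = 0.5·12 − 3·21.5 = -58.5000; (r_i+r_j)·cross = 3.5·-58.5000 = -204.7500
edge 1: (3,12)→(5.5,9.5)  cross = 3·9.5 − 5.5·12 = -37.5000; (r_i+r_j)·cross = 8.5·-37.5000 = -318.7500
edge 2: (5.5,9.5)→(18.5,10.5)  cross = 5.5·10.5 − 18.5·9.5 = -118.0000; (r_i+r_j)·cross = 24·-118.0000 = -2832.0000
edge 3: (18.5,10.5)→(20,27.5)  cross = 18.5·27.5 − 20·10.5 = 298.7500; (r_i+r_j)·cross = 38.5·298.7500 = 11501.8750
edge 4: (20,27.5)→(19,39)  cross = 20·39 − 19·27.5 = 257.5000; (r_i+r_j)·cross = 39·257.5000 = 10042.5000
edge 5: (19,39)→(12,39.5)  cross = 19·39.5 − 12·39 = 282.5000; (r_i+r_j)·cross = 31·282.5000 = 8757.5000
edge 6: (12,39.5)→(10.5,39)  cross = 12·39 − 10.5·39.5 = 53.2500; (r_i+r_j)·cross = 22.5·53.2500 = 1198.1250
edge 7: (10.5,39)→(2,35)  cross = 10.5·35 − 2·39 = 289.5000; (r_i+r_j)·cross = 12.5·289.5000 = 3618.7500
edge 8: (2,35)→(0.5,21.5)  cross = 2·21.5 − 0.5·35 = 25.5000; (r_i+r_j)·cross = 2.5·25.5000 = 63.7500
Σcross = 993.0000 → A = |Σcross|/2 = 496.5000 mm²
Σ(r_i+r_j)·cross = 31827.0000 → first moment M = |Σ|/6 = 5304.5000
R_c = M/A = 5304.5000/496.5000 = 10.6838 mm
θ = 310° = 5.410521 rad
V = θ·R_c·A = 5.410521·10.6838·496.5000 = 28700.107 mm³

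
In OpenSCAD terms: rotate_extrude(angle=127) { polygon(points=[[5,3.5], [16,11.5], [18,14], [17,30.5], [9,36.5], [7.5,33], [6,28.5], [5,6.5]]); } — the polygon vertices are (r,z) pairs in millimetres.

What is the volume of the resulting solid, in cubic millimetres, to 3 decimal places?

Profile (r,z), 8 vertices: (5,3.5) (16,11.5) (18,14) (17,30.5) (9,36.5) (7.5,33) (6,28.5) (5,6.5)
edge 0: (5,3.5)→(16,11.5)  cross = 5·11.5 − 16·3.5 = 1.5000; (r_i+r_j)·cross = 21·1.5000 = 31.5000
edge 1: (16,11.5)→(18,14)  cross = 16·14 − 18·11.5 = 17.0000; (r_i+r_j)·cross = 34·17.0000 = 578.0000
edge 2: (18,14)→(17,30.5)  cross = 18·30.5 − 17·14 = 311.0000; (r_i+r_j)·cross = 35·311.0000 = 10885.0000
edge 3: (17,30.5)→(9,36.5)  cross = 17·36.5 − 9·30.5 = 346.0000; (r_i+r_j)·cross = 26·346.0000 = 8996.0000
edge 4: (9,36.5)→(7.5,33)  cross = 9·33 − 7.5·36.5 = 23.2500; (r_i+r_j)·cross = 16.5·23.2500 = 383.6250
edge 5: (7.5,33)→(6,28.5)  cross = 7.5·28.5 − 6·33 = 15.7500; (r_i+r_j)·cross = 13.5·15.7500 = 212.6250
edge 6: (6,28.5)→(5,6.5)  cross = 6·6.5 − 5·28.5 = -103.5000; (r_i+r_j)·cross = 11·-103.5000 = -1138.5000
edge 7: (5,6.5)→(5,3.5)  cross = 5·3.5 − 5·6.5 = -15.0000; (r_i+r_j)·cross = 10·-15.0000 = -150.0000
Σcross = 596.0000 → A = |Σcross|/2 = 298.0000 mm²
Σ(r_i+r_j)·cross = 19798.2500 → first moment M = |Σ|/6 = 3299.7083
R_c = M/A = 3299.7083/298.0000 = 11.0728 mm
θ = 127° = 2.216568 rad
V = θ·R_c·A = 2.216568·11.0728·298.0000 = 7314.028 mm³

Volume = 7314.028 mm³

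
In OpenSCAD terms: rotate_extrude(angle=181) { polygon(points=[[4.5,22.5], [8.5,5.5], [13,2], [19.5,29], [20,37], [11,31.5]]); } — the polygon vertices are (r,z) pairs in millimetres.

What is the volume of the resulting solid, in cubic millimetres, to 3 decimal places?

Volume = 11472.668 mm³

Profile (r,z), 6 vertices: (4.5,22.5) (8.5,5.5) (13,2) (19.5,29) (20,37) (11,31.5)
edge 0: (4.5,22.5)→(8.5,5.5)  cross = 4.5·5.5 − 8.5·22.5 = -166.5000; (r_i+r_j)·cross = 13·-166.5000 = -2164.5000
edge 1: (8.5,5.5)→(13,2)  cross = 8.5·2 − 13·5.5 = -54.5000; (r_i+r_j)·cross = 21.5·-54.5000 = -1171.7500
edge 2: (13,2)→(19.5,29)  cross = 13·29 − 19.5·2 = 338.0000; (r_i+r_j)·cross = 32.5·338.0000 = 10985.0000
edge 3: (19.5,29)→(20,37)  cross = 19.5·37 − 20·29 = 141.5000; (r_i+r_j)·cross = 39.5·141.5000 = 5589.2500
edge 4: (20,37)→(11,31.5)  cross = 20·31.5 − 11·37 = 223.0000; (r_i+r_j)·cross = 31·223.0000 = 6913.0000
edge 5: (11,31.5)→(4.5,22.5)  cross = 11·22.5 − 4.5·31.5 = 105.7500; (r_i+r_j)·cross = 15.5·105.7500 = 1639.1250
Σcross = 587.2500 → A = |Σcross|/2 = 293.6250 mm²
Σ(r_i+r_j)·cross = 21790.1250 → first moment M = |Σ|/6 = 3631.6875
R_c = M/A = 3631.6875/293.6250 = 12.3685 mm
θ = 181° = 3.159046 rad
V = θ·R_c·A = 3.159046·12.3685·293.6250 = 11472.668 mm³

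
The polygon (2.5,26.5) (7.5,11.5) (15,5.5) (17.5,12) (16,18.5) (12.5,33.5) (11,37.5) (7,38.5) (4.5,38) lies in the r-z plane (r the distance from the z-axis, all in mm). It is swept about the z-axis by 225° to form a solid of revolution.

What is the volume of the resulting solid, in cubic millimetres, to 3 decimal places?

Volume = 11557.134 mm³

Profile (r,z), 9 vertices: (2.5,26.5) (7.5,11.5) (15,5.5) (17.5,12) (16,18.5) (12.5,33.5) (11,37.5) (7,38.5) (4.5,38)
edge 0: (2.5,26.5)→(7.5,11.5)  cross = 2.5·11.5 − 7.5·26.5 = -170.0000; (r_i+r_j)·cross = 10·-170.0000 = -1700.0000
edge 1: (7.5,11.5)→(15,5.5)  cross = 7.5·5.5 − 15·11.5 = -131.2500; (r_i+r_j)·cross = 22.5·-131.2500 = -2953.1250
edge 2: (15,5.5)→(17.5,12)  cross = 15·12 − 17.5·5.5 = 83.7500; (r_i+r_j)·cross = 32.5·83.7500 = 2721.8750
edge 3: (17.5,12)→(16,18.5)  cross = 17.5·18.5 − 16·12 = 131.7500; (r_i+r_j)·cross = 33.5·131.7500 = 4413.6250
edge 4: (16,18.5)→(12.5,33.5)  cross = 16·33.5 − 12.5·18.5 = 304.7500; (r_i+r_j)·cross = 28.5·304.7500 = 8685.3750
edge 5: (12.5,33.5)→(11,37.5)  cross = 12.5·37.5 − 11·33.5 = 100.2500; (r_i+r_j)·cross = 23.5·100.2500 = 2355.8750
edge 6: (11,37.5)→(7,38.5)  cross = 11·38.5 − 7·37.5 = 161.0000; (r_i+r_j)·cross = 18·161.0000 = 2898.0000
edge 7: (7,38.5)→(4.5,38)  cross = 7·38 − 4.5·38.5 = 92.7500; (r_i+r_j)·cross = 11.5·92.7500 = 1066.6250
edge 8: (4.5,38)→(2.5,26.5)  cross = 4.5·26.5 − 2.5·38 = 24.2500; (r_i+r_j)·cross = 7·24.2500 = 169.7500
Σcross = 597.2500 → A = |Σcross|/2 = 298.6250 mm²
Σ(r_i+r_j)·cross = 17658.0000 → first moment M = |Σ|/6 = 2943.0000
R_c = M/A = 2943.0000/298.6250 = 9.8552 mm
θ = 225° = 3.926991 rad
V = θ·R_c·A = 3.926991·9.8552·298.6250 = 11557.134 mm³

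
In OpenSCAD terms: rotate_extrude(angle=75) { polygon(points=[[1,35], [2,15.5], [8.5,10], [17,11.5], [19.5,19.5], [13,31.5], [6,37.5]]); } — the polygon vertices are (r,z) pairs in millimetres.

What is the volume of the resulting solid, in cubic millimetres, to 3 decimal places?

Profile (r,z), 7 vertices: (1,35) (2,15.5) (8.5,10) (17,11.5) (19.5,19.5) (13,31.5) (6,37.5)
edge 0: (1,35)→(2,15.5)  cross = 1·15.5 − 2·35 = -54.5000; (r_i+r_j)·cross = 3·-54.5000 = -163.5000
edge 1: (2,15.5)→(8.5,10)  cross = 2·10 − 8.5·15.5 = -111.7500; (r_i+r_j)·cross = 10.5·-111.7500 = -1173.3750
edge 2: (8.5,10)→(17,11.5)  cross = 8.5·11.5 − 17·10 = -72.2500; (r_i+r_j)·cross = 25.5·-72.2500 = -1842.3750
edge 3: (17,11.5)→(19.5,19.5)  cross = 17·19.5 − 19.5·11.5 = 107.2500; (r_i+r_j)·cross = 36.5·107.2500 = 3914.6250
edge 4: (19.5,19.5)→(13,31.5)  cross = 19.5·31.5 − 13·19.5 = 360.7500; (r_i+r_j)·cross = 32.5·360.7500 = 11724.3750
edge 5: (13,31.5)→(6,37.5)  cross = 13·37.5 − 6·31.5 = 298.5000; (r_i+r_j)·cross = 19·298.5000 = 5671.5000
edge 6: (6,37.5)→(1,35)  cross = 6·35 − 1·37.5 = 172.5000; (r_i+r_j)·cross = 7·172.5000 = 1207.5000
Σcross = 700.5000 → A = |Σcross|/2 = 350.2500 mm²
Σ(r_i+r_j)·cross = 19338.7500 → first moment M = |Σ|/6 = 3223.1250
R_c = M/A = 3223.1250/350.2500 = 9.2024 mm
θ = 75° = 1.308997 rad
V = θ·R_c·A = 1.308997·9.2024·350.2500 = 4219.061 mm³

Volume = 4219.061 mm³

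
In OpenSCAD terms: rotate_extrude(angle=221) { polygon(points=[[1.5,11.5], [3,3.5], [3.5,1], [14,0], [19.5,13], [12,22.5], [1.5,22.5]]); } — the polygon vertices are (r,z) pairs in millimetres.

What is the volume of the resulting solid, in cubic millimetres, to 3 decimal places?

Profile (r,z), 7 vertices: (1.5,11.5) (3,3.5) (3.5,1) (14,0) (19.5,13) (12,22.5) (1.5,22.5)
edge 0: (1.5,11.5)→(3,3.5)  cross = 1.5·3.5 − 3·11.5 = -29.2500; (r_i+r_j)·cross = 4.5·-29.2500 = -131.6250
edge 1: (3,3.5)→(3.5,1)  cross = 3·1 − 3.5·3.5 = -9.2500; (r_i+r_j)·cross = 6.5·-9.2500 = -60.1250
edge 2: (3.5,1)→(14,0)  cross = 3.5·0 − 14·1 = -14.0000; (r_i+r_j)·cross = 17.5·-14.0000 = -245.0000
edge 3: (14,0)→(19.5,13)  cross = 14·13 − 19.5·0 = 182.0000; (r_i+r_j)·cross = 33.5·182.0000 = 6097.0000
edge 4: (19.5,13)→(12,22.5)  cross = 19.5·22.5 − 12·13 = 282.7500; (r_i+r_j)·cross = 31.5·282.7500 = 8906.6250
edge 5: (12,22.5)→(1.5,22.5)  cross = 12·22.5 − 1.5·22.5 = 236.2500; (r_i+r_j)·cross = 13.5·236.2500 = 3189.3750
edge 6: (1.5,22.5)→(1.5,11.5)  cross = 1.5·11.5 − 1.5·22.5 = -16.5000; (r_i+r_j)·cross = 3·-16.5000 = -49.5000
Σcross = 632.0000 → A = |Σcross|/2 = 316.0000 mm²
Σ(r_i+r_j)·cross = 17706.7500 → first moment M = |Σ|/6 = 2951.1250
R_c = M/A = 2951.1250/316.0000 = 9.3390 mm
θ = 221° = 3.857178 rad
V = θ·R_c·A = 3.857178·9.3390·316.0000 = 11383.013 mm³

Volume = 11383.013 mm³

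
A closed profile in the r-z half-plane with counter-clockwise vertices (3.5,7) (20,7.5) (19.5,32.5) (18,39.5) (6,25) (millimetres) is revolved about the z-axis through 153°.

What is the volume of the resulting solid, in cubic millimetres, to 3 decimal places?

Profile (r,z), 5 vertices: (3.5,7) (20,7.5) (19.5,32.5) (18,39.5) (6,25)
edge 0: (3.5,7)→(20,7.5)  cross = 3.5·7.5 − 20·7 = -113.7500; (r_i+r_j)·cross = 23.5·-113.7500 = -2673.1250
edge 1: (20,7.5)→(19.5,32.5)  cross = 20·32.5 − 19.5·7.5 = 503.7500; (r_i+r_j)·cross = 39.5·503.7500 = 19898.1250
edge 2: (19.5,32.5)→(18,39.5)  cross = 19.5·39.5 − 18·32.5 = 185.2500; (r_i+r_j)·cross = 37.5·185.2500 = 6946.8750
edge 3: (18,39.5)→(6,25)  cross = 18·25 − 6·39.5 = 213.0000; (r_i+r_j)·cross = 24·213.0000 = 5112.0000
edge 4: (6,25)→(3.5,7)  cross = 6·7 − 3.5·25 = -45.5000; (r_i+r_j)·cross = 9.5·-45.5000 = -432.2500
Σcross = 742.7500 → A = |Σcross|/2 = 371.3750 mm²
Σ(r_i+r_j)·cross = 28851.6250 → first moment M = |Σ|/6 = 4808.6042
R_c = M/A = 4808.6042/371.3750 = 12.9481 mm
θ = 153° = 2.670354 rad
V = θ·R_c·A = 2.670354·12.9481·371.3750 = 12840.674 mm³

Volume = 12840.674 mm³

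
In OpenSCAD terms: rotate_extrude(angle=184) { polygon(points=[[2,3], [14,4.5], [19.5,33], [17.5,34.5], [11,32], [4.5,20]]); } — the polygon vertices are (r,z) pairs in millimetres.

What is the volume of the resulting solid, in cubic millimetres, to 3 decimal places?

Profile (r,z), 6 vertices: (2,3) (14,4.5) (19.5,33) (17.5,34.5) (11,32) (4.5,20)
edge 0: (2,3)→(14,4.5)  cross = 2·4.5 − 14·3 = -33.0000; (r_i+r_j)·cross = 16·-33.0000 = -528.0000
edge 1: (14,4.5)→(19.5,33)  cross = 14·33 − 19.5·4.5 = 374.2500; (r_i+r_j)·cross = 33.5·374.2500 = 12537.3750
edge 2: (19.5,33)→(17.5,34.5)  cross = 19.5·34.5 − 17.5·33 = 95.2500; (r_i+r_j)·cross = 37·95.2500 = 3524.2500
edge 3: (17.5,34.5)→(11,32)  cross = 17.5·32 − 11·34.5 = 180.5000; (r_i+r_j)·cross = 28.5·180.5000 = 5144.2500
edge 4: (11,32)→(4.5,20)  cross = 11·20 − 4.5·32 = 76.0000; (r_i+r_j)·cross = 15.5·76.0000 = 1178.0000
edge 5: (4.5,20)→(2,3)  cross = 4.5·3 − 2·20 = -26.5000; (r_i+r_j)·cross = 6.5·-26.5000 = -172.2500
Σcross = 666.5000 → A = |Σcross|/2 = 333.2500 mm²
Σ(r_i+r_j)·cross = 21683.6250 → first moment M = |Σ|/6 = 3613.9375
R_c = M/A = 3613.9375/333.2500 = 10.8445 mm
θ = 184° = 3.211406 rad
V = θ·R_c·A = 3.211406·10.8445·333.2500 = 11605.820 mm³

Volume = 11605.820 mm³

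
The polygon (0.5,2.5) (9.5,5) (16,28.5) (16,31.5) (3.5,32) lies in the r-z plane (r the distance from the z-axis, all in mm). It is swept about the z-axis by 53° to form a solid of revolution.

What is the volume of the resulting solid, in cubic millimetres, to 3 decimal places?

Volume = 2157.273 mm³

Profile (r,z), 5 vertices: (0.5,2.5) (9.5,5) (16,28.5) (16,31.5) (3.5,32)
edge 0: (0.5,2.5)→(9.5,5)  cross = 0.5·5 − 9.5·2.5 = -21.2500; (r_i+r_j)·cross = 10·-21.2500 = -212.5000
edge 1: (9.5,5)→(16,28.5)  cross = 9.5·28.5 − 16·5 = 190.7500; (r_i+r_j)·cross = 25.5·190.7500 = 4864.1250
edge 2: (16,28.5)→(16,31.5)  cross = 16·31.5 − 16·28.5 = 48.0000; (r_i+r_j)·cross = 32·48.0000 = 1536.0000
edge 3: (16,31.5)→(3.5,32)  cross = 16·32 − 3.5·31.5 = 401.7500; (r_i+r_j)·cross = 19.5·401.7500 = 7834.1250
edge 4: (3.5,32)→(0.5,2.5)  cross = 3.5·2.5 − 0.5·32 = -7.2500; (r_i+r_j)·cross = 4·-7.2500 = -29.0000
Σcross = 612.0000 → A = |Σcross|/2 = 306.0000 mm²
Σ(r_i+r_j)·cross = 13992.7500 → first moment M = |Σ|/6 = 2332.1250
R_c = M/A = 2332.1250/306.0000 = 7.6213 mm
θ = 53° = 0.925025 rad
V = θ·R_c·A = 0.925025·7.6213·306.0000 = 2157.273 mm³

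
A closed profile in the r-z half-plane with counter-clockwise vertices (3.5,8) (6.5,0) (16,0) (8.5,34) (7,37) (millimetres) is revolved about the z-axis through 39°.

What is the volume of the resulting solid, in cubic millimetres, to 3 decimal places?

Profile (r,z), 5 vertices: (3.5,8) (6.5,0) (16,0) (8.5,34) (7,37)
edge 0: (3.5,8)→(6.5,0)  cross = 3.5·0 − 6.5·8 = -52.0000; (r_i+r_j)·cross = 10·-52.0000 = -520.0000
edge 1: (6.5,0)→(16,0)  cross = 6.5·0 − 16·0 = 0.0000; (r_i+r_j)·cross = 22.5·0.0000 = 0.0000
edge 2: (16,0)→(8.5,34)  cross = 16·34 − 8.5·0 = 544.0000; (r_i+r_j)·cross = 24.5·544.0000 = 13328.0000
edge 3: (8.5,34)→(7,37)  cross = 8.5·37 − 7·34 = 76.5000; (r_i+r_j)·cross = 15.5·76.5000 = 1185.7500
edge 4: (7,37)→(3.5,8)  cross = 7·8 − 3.5·37 = -73.5000; (r_i+r_j)·cross = 10.5·-73.5000 = -771.7500
Σcross = 495.0000 → A = |Σcross|/2 = 247.5000 mm²
Σ(r_i+r_j)·cross = 13222.0000 → first moment M = |Σ|/6 = 2203.6667
R_c = M/A = 2203.6667/247.5000 = 8.9037 mm
θ = 39° = 0.680678 rad
V = θ·R_c·A = 0.680678·8.9037·247.5000 = 1499.988 mm³

Volume = 1499.988 mm³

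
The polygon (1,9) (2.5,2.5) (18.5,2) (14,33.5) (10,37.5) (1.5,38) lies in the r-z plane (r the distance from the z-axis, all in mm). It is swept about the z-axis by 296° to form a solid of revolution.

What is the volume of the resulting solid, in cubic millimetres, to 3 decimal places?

Profile (r,z), 6 vertices: (1,9) (2.5,2.5) (18.5,2) (14,33.5) (10,37.5) (1.5,38)
edge 0: (1,9)→(2.5,2.5)  cross = 1·2.5 − 2.5·9 = -20.0000; (r_i+r_j)·cross = 3.5·-20.0000 = -70.0000
edge 1: (2.5,2.5)→(18.5,2)  cross = 2.5·2 − 18.5·2.5 = -41.2500; (r_i+r_j)·cross = 21·-41.2500 = -866.2500
edge 2: (18.5,2)→(14,33.5)  cross = 18.5·33.5 − 14·2 = 591.7500; (r_i+r_j)·cross = 32.5·591.7500 = 19231.8750
edge 3: (14,33.5)→(10,37.5)  cross = 14·37.5 − 10·33.5 = 190.0000; (r_i+r_j)·cross = 24·190.0000 = 4560.0000
edge 4: (10,37.5)→(1.5,38)  cross = 10·38 − 1.5·37.5 = 323.7500; (r_i+r_j)·cross = 11.5·323.7500 = 3723.1250
edge 5: (1.5,38)→(1,9)  cross = 1.5·9 − 1·38 = -24.5000; (r_i+r_j)·cross = 2.5·-24.5000 = -61.2500
Σcross = 1019.7500 → A = |Σcross|/2 = 509.8750 mm²
Σ(r_i+r_j)·cross = 26517.5000 → first moment M = |Σ|/6 = 4419.5833
R_c = M/A = 4419.5833/509.8750 = 8.6680 mm
θ = 296° = 5.166175 rad
V = θ·R_c·A = 5.166175·8.6680·509.8750 = 22832.339 mm³

Volume = 22832.339 mm³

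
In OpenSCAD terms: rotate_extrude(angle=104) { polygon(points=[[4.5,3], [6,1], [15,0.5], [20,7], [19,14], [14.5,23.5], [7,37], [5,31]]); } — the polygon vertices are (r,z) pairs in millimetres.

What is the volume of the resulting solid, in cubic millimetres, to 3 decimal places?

Volume = 7266.847 mm³

Profile (r,z), 8 vertices: (4.5,3) (6,1) (15,0.5) (20,7) (19,14) (14.5,23.5) (7,37) (5,31)
edge 0: (4.5,3)→(6,1)  cross = 4.5·1 − 6·3 = -13.5000; (r_i+r_j)·cross = 10.5·-13.5000 = -141.7500
edge 1: (6,1)→(15,0.5)  cross = 6·0.5 − 15·1 = -12.0000; (r_i+r_j)·cross = 21·-12.0000 = -252.0000
edge 2: (15,0.5)→(20,7)  cross = 15·7 − 20·0.5 = 95.0000; (r_i+r_j)·cross = 35·95.0000 = 3325.0000
edge 3: (20,7)→(19,14)  cross = 20·14 − 19·7 = 147.0000; (r_i+r_j)·cross = 39·147.0000 = 5733.0000
edge 4: (19,14)→(14.5,23.5)  cross = 19·23.5 − 14.5·14 = 243.5000; (r_i+r_j)·cross = 33.5·243.5000 = 8157.2500
edge 5: (14.5,23.5)→(7,37)  cross = 14.5·37 − 7·23.5 = 372.0000; (r_i+r_j)·cross = 21.5·372.0000 = 7998.0000
edge 6: (7,37)→(5,31)  cross = 7·31 − 5·37 = 32.0000; (r_i+r_j)·cross = 12·32.0000 = 384.0000
edge 7: (5,31)→(4.5,3)  cross = 5·3 − 4.5·31 = -124.5000; (r_i+r_j)·cross = 9.5·-124.5000 = -1182.7500
Σcross = 739.5000 → A = |Σcross|/2 = 369.7500 mm²
Σ(r_i+r_j)·cross = 24020.7500 → first moment M = |Σ|/6 = 4003.4583
R_c = M/A = 4003.4583/369.7500 = 10.8275 mm
θ = 104° = 1.815142 rad
V = θ·R_c·A = 1.815142·10.8275·369.7500 = 7266.847 mm³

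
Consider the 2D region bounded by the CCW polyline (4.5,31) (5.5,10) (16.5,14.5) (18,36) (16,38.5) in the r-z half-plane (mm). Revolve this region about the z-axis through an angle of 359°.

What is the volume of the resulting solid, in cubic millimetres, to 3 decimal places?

Volume = 19791.750 mm³

Profile (r,z), 5 vertices: (4.5,31) (5.5,10) (16.5,14.5) (18,36) (16,38.5)
edge 0: (4.5,31)→(5.5,10)  cross = 4.5·10 − 5.5·31 = -125.5000; (r_i+r_j)·cross = 10·-125.5000 = -1255.0000
edge 1: (5.5,10)→(16.5,14.5)  cross = 5.5·14.5 − 16.5·10 = -85.2500; (r_i+r_j)·cross = 22·-85.2500 = -1875.5000
edge 2: (16.5,14.5)→(18,36)  cross = 16.5·36 − 18·14.5 = 333.0000; (r_i+r_j)·cross = 34.5·333.0000 = 11488.5000
edge 3: (18,36)→(16,38.5)  cross = 18·38.5 − 16·36 = 117.0000; (r_i+r_j)·cross = 34·117.0000 = 3978.0000
edge 4: (16,38.5)→(4.5,31)  cross = 16·31 − 4.5·38.5 = 322.7500; (r_i+r_j)·cross = 20.5·322.7500 = 6616.3750
Σcross = 562.0000 → A = |Σcross|/2 = 281.0000 mm²
Σ(r_i+r_j)·cross = 18952.3750 → first moment M = |Σ|/6 = 3158.7292
R_c = M/A = 3158.7292/281.0000 = 11.2410 mm
θ = 359° = 6.265732 rad
V = θ·R_c·A = 6.265732·11.2410·281.0000 = 19791.750 mm³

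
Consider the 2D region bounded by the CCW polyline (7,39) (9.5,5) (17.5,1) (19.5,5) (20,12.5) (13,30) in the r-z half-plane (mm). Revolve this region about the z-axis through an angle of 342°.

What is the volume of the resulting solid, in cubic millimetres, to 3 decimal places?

Volume = 20821.828 mm³

Profile (r,z), 6 vertices: (7,39) (9.5,5) (17.5,1) (19.5,5) (20,12.5) (13,30)
edge 0: (7,39)→(9.5,5)  cross = 7·5 − 9.5·39 = -335.5000; (r_i+r_j)·cross = 16.5·-335.5000 = -5535.7500
edge 1: (9.5,5)→(17.5,1)  cross = 9.5·1 − 17.5·5 = -78.0000; (r_i+r_j)·cross = 27·-78.0000 = -2106.0000
edge 2: (17.5,1)→(19.5,5)  cross = 17.5·5 − 19.5·1 = 68.0000; (r_i+r_j)·cross = 37·68.0000 = 2516.0000
edge 3: (19.5,5)→(20,12.5)  cross = 19.5·12.5 − 20·5 = 143.7500; (r_i+r_j)·cross = 39.5·143.7500 = 5678.1250
edge 4: (20,12.5)→(13,30)  cross = 20·30 − 13·12.5 = 437.5000; (r_i+r_j)·cross = 33·437.5000 = 14437.5000
edge 5: (13,30)→(7,39)  cross = 13·39 − 7·30 = 297.0000; (r_i+r_j)·cross = 20·297.0000 = 5940.0000
Σcross = 532.7500 → A = |Σcross|/2 = 266.3750 mm²
Σ(r_i+r_j)·cross = 20929.8750 → first moment M = |Σ|/6 = 3488.3125
R_c = M/A = 3488.3125/266.3750 = 13.0955 mm
θ = 342° = 5.969026 rad
V = θ·R_c·A = 5.969026·13.0955·266.3750 = 20821.828 mm³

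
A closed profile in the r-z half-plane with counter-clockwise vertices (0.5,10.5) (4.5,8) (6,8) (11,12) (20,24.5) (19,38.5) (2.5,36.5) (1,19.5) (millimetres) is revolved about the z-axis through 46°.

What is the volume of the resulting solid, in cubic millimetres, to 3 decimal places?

Volume = 3353.327 mm³

Profile (r,z), 8 vertices: (0.5,10.5) (4.5,8) (6,8) (11,12) (20,24.5) (19,38.5) (2.5,36.5) (1,19.5)
edge 0: (0.5,10.5)→(4.5,8)  cross = 0.5·8 − 4.5·10.5 = -43.2500; (r_i+r_j)·cross = 5·-43.2500 = -216.2500
edge 1: (4.5,8)→(6,8)  cross = 4.5·8 − 6·8 = -12.0000; (r_i+r_j)·cross = 10.5·-12.0000 = -126.0000
edge 2: (6,8)→(11,12)  cross = 6·12 − 11·8 = -16.0000; (r_i+r_j)·cross = 17·-16.0000 = -272.0000
edge 3: (11,12)→(20,24.5)  cross = 11·24.5 − 20·12 = 29.5000; (r_i+r_j)·cross = 31·29.5000 = 914.5000
edge 4: (20,24.5)→(19,38.5)  cross = 20·38.5 − 19·24.5 = 304.5000; (r_i+r_j)·cross = 39·304.5000 = 11875.5000
edge 5: (19,38.5)→(2.5,36.5)  cross = 19·36.5 − 2.5·38.5 = 597.2500; (r_i+r_j)·cross = 21.5·597.2500 = 12840.8750
edge 6: (2.5,36.5)→(1,19.5)  cross = 2.5·19.5 − 1·36.5 = 12.2500; (r_i+r_j)·cross = 3.5·12.2500 = 42.8750
edge 7: (1,19.5)→(0.5,10.5)  cross = 1·10.5 − 0.5·19.5 = 0.7500; (r_i+r_j)·cross = 1.5·0.7500 = 1.1250
Σcross = 873.0000 → A = |Σcross|/2 = 436.5000 mm²
Σ(r_i+r_j)·cross = 25060.6250 → first moment M = |Σ|/6 = 4176.7708
R_c = M/A = 4176.7708/436.5000 = 9.5688 mm
θ = 46° = 0.802851 rad
V = θ·R_c·A = 0.802851·9.5688·436.5000 = 3353.327 mm³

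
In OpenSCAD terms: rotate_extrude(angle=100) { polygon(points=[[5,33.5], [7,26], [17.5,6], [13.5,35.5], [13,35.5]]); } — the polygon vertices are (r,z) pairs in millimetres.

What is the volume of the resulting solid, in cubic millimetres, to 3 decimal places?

Profile (r,z), 5 vertices: (5,33.5) (7,26) (17.5,6) (13.5,35.5) (13,35.5)
edge 0: (5,33.5)→(7,26)  cross = 5·26 − 7·33.5 = -104.5000; (r_i+r_j)·cross = 12·-104.5000 = -1254.0000
edge 1: (7,26)→(17.5,6)  cross = 7·6 − 17.5·26 = -413.0000; (r_i+r_j)·cross = 24.5·-413.0000 = -10118.5000
edge 2: (17.5,6)→(13.5,35.5)  cross = 17.5·35.5 − 13.5·6 = 540.2500; (r_i+r_j)·cross = 31·540.2500 = 16747.7500
edge 3: (13.5,35.5)→(13,35.5)  cross = 13.5·35.5 − 13·35.5 = 17.7500; (r_i+r_j)·cross = 26.5·17.7500 = 470.3750
edge 4: (13,35.5)→(5,33.5)  cross = 13·33.5 − 5·35.5 = 258.0000; (r_i+r_j)·cross = 18·258.0000 = 4644.0000
Σcross = 298.5000 → A = |Σcross|/2 = 149.2500 mm²
Σ(r_i+r_j)·cross = 10489.6250 → first moment M = |Σ|/6 = 1748.2708
R_c = M/A = 1748.2708/149.2500 = 11.7137 mm
θ = 100° = 1.745329 rad
V = θ·R_c·A = 1.745329·11.7137·149.2500 = 3051.308 mm³

Volume = 3051.308 mm³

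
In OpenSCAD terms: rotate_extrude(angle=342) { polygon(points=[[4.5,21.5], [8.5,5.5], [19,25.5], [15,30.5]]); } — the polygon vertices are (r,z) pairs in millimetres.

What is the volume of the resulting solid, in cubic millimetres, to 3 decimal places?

Profile (r,z), 4 vertices: (4.5,21.5) (8.5,5.5) (19,25.5) (15,30.5)
edge 0: (4.5,21.5)→(8.5,5.5)  cross = 4.5·5.5 − 8.5·21.5 = -158.0000; (r_i+r_j)·cross = 13·-158.0000 = -2054.0000
edge 1: (8.5,5.5)→(19,25.5)  cross = 8.5·25.5 − 19·5.5 = 112.2500; (r_i+r_j)·cross = 27.5·112.2500 = 3086.8750
edge 2: (19,25.5)→(15,30.5)  cross = 19·30.5 − 15·25.5 = 197.0000; (r_i+r_j)·cross = 34·197.0000 = 6698.0000
edge 3: (15,30.5)→(4.5,21.5)  cross = 15·21.5 − 4.5·30.5 = 185.2500; (r_i+r_j)·cross = 19.5·185.2500 = 3612.3750
Σcross = 336.5000 → A = |Σcross|/2 = 168.2500 mm²
Σ(r_i+r_j)·cross = 11343.2500 → first moment M = |Σ|/6 = 1890.5417
R_c = M/A = 1890.5417/168.2500 = 11.2365 mm
θ = 342° = 5.969026 rad
V = θ·R_c·A = 5.969026·11.2365·168.2500 = 11284.692 mm³

Volume = 11284.692 mm³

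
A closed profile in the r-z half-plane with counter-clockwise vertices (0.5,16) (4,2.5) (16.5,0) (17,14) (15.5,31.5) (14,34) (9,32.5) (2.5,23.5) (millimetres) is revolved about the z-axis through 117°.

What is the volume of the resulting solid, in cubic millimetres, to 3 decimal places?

Volume = 8341.161 mm³

Profile (r,z), 8 vertices: (0.5,16) (4,2.5) (16.5,0) (17,14) (15.5,31.5) (14,34) (9,32.5) (2.5,23.5)
edge 0: (0.5,16)→(4,2.5)  cross = 0.5·2.5 − 4·16 = -62.7500; (r_i+r_j)·cross = 4.5·-62.7500 = -282.3750
edge 1: (4,2.5)→(16.5,0)  cross = 4·0 − 16.5·2.5 = -41.2500; (r_i+r_j)·cross = 20.5·-41.2500 = -845.6250
edge 2: (16.5,0)→(17,14)  cross = 16.5·14 − 17·0 = 231.0000; (r_i+r_j)·cross = 33.5·231.0000 = 7738.5000
edge 3: (17,14)→(15.5,31.5)  cross = 17·31.5 − 15.5·14 = 318.5000; (r_i+r_j)·cross = 32.5·318.5000 = 10351.2500
edge 4: (15.5,31.5)→(14,34)  cross = 15.5·34 − 14·31.5 = 86.0000; (r_i+r_j)·cross = 29.5·86.0000 = 2537.0000
edge 5: (14,34)→(9,32.5)  cross = 14·32.5 − 9·34 = 149.0000; (r_i+r_j)·cross = 23·149.0000 = 3427.0000
edge 6: (9,32.5)→(2.5,23.5)  cross = 9·23.5 − 2.5·32.5 = 130.2500; (r_i+r_j)·cross = 11.5·130.2500 = 1497.8750
edge 7: (2.5,23.5)→(0.5,16)  cross = 2.5·16 − 0.5·23.5 = 28.2500; (r_i+r_j)·cross = 3·28.2500 = 84.7500
Σcross = 839.0000 → A = |Σcross|/2 = 419.5000 mm²
Σ(r_i+r_j)·cross = 24508.3750 → first moment M = |Σ|/6 = 4084.7292
R_c = M/A = 4084.7292/419.5000 = 9.7371 mm
θ = 117° = 2.042035 rad
V = θ·R_c·A = 2.042035·9.7371·419.5000 = 8341.161 mm³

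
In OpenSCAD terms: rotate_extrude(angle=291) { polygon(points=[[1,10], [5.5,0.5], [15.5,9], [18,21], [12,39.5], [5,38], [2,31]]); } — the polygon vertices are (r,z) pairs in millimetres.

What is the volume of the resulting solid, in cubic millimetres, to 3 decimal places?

Volume = 20894.840 mm³

Profile (r,z), 7 vertices: (1,10) (5.5,0.5) (15.5,9) (18,21) (12,39.5) (5,38) (2,31)
edge 0: (1,10)→(5.5,0.5)  cross = 1·0.5 − 5.5·10 = -54.5000; (r_i+r_j)·cross = 6.5·-54.5000 = -354.2500
edge 1: (5.5,0.5)→(15.5,9)  cross = 5.5·9 − 15.5·0.5 = 41.7500; (r_i+r_j)·cross = 21·41.7500 = 876.7500
edge 2: (15.5,9)→(18,21)  cross = 15.5·21 − 18·9 = 163.5000; (r_i+r_j)·cross = 33.5·163.5000 = 5477.2500
edge 3: (18,21)→(12,39.5)  cross = 18·39.5 − 12·21 = 459.0000; (r_i+r_j)·cross = 30·459.0000 = 13770.0000
edge 4: (12,39.5)→(5,38)  cross = 12·38 − 5·39.5 = 258.5000; (r_i+r_j)·cross = 17·258.5000 = 4394.5000
edge 5: (5,38)→(2,31)  cross = 5·31 − 2·38 = 79.0000; (r_i+r_j)·cross = 7·79.0000 = 553.0000
edge 6: (2,31)→(1,10)  cross = 2·10 − 1·31 = -11.0000; (r_i+r_j)·cross = 3·-11.0000 = -33.0000
Σcross = 936.2500 → A = |Σcross|/2 = 468.1250 mm²
Σ(r_i+r_j)·cross = 24684.2500 → first moment M = |Σ|/6 = 4114.0417
R_c = M/A = 4114.0417/468.1250 = 8.7883 mm
θ = 291° = 5.078908 rad
V = θ·R_c·A = 5.078908·8.7883·468.1250 = 20894.840 mm³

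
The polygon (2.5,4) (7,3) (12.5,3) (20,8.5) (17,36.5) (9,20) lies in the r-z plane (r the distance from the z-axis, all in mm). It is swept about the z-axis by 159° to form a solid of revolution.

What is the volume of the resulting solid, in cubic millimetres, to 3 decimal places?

Volume = 10539.787 mm³

Profile (r,z), 6 vertices: (2.5,4) (7,3) (12.5,3) (20,8.5) (17,36.5) (9,20)
edge 0: (2.5,4)→(7,3)  cross = 2.5·3 − 7·4 = -20.5000; (r_i+r_j)·cross = 9.5·-20.5000 = -194.7500
edge 1: (7,3)→(12.5,3)  cross = 7·3 − 12.5·3 = -16.5000; (r_i+r_j)·cross = 19.5·-16.5000 = -321.7500
edge 2: (12.5,3)→(20,8.5)  cross = 12.5·8.5 − 20·3 = 46.2500; (r_i+r_j)·cross = 32.5·46.2500 = 1503.1250
edge 3: (20,8.5)→(17,36.5)  cross = 20·36.5 − 17·8.5 = 585.5000; (r_i+r_j)·cross = 37·585.5000 = 21663.5000
edge 4: (17,36.5)→(9,20)  cross = 17·20 − 9·36.5 = 11.5000; (r_i+r_j)·cross = 26·11.5000 = 299.0000
edge 5: (9,20)→(2.5,4)  cross = 9·4 − 2.5·20 = -14.0000; (r_i+r_j)·cross = 11.5·-14.0000 = -161.0000
Σcross = 592.2500 → A = |Σcross|/2 = 296.1250 mm²
Σ(r_i+r_j)·cross = 22788.1250 → first moment M = |Σ|/6 = 3798.0208
R_c = M/A = 3798.0208/296.1250 = 12.8257 mm
θ = 159° = 2.775074 rad
V = θ·R_c·A = 2.775074·12.8257·296.1250 = 10539.787 mm³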